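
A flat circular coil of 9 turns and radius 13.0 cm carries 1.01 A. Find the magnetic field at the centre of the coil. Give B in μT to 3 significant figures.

B ≈ 43.9 μT

For an N-turn flat coil, B = Nμ₀I/(2R) with R = 0.13 m.
B = 9 × 4.88×10⁻⁶ T = 4.39×10⁻⁵ T.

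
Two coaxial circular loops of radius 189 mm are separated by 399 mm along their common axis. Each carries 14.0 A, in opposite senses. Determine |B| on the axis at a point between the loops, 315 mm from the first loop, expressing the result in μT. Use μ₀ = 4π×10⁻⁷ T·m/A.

Each loop contributes B = μ₀IR²/[2(R²+z²)^(3/2)] on the axis, with z measured from that loop.
Loop 1 (z = 0.315 m): B₁ = 6.34×10⁻⁶ T. Loop 2 (z = 0.084 m): B₂ = 3.55×10⁻⁵ T.
The fields oppose: B = |B₁ − B₂| = 2.92×10⁻⁵ T.

B ≈ 29.2 μT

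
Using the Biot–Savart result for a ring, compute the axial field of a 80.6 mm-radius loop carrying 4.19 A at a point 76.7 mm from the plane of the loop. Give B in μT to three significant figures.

On the axis of a circular loop, B = μ₀IR² / [2(R²+z²)^(3/2)].
R² + z² = (0.0806)² + (0.0767)² = 0.01238 m², and (R²+z²)^(3/2) = 1.38×10⁻³ m³.
B = (4π×10⁻⁷ × 4.19 × 0.006496) / (2 × 1.38×10⁻³) = 1.24×10⁻⁵ T.

B ≈ 12.4 μT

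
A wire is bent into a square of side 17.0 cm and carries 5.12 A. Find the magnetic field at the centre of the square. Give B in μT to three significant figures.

B ≈ 34.1 μT

Each side is a finite straight segment at perpendicular distance d = a/(2 tan(π/4)) = 0.085 m from the centre, with end-angles ±π/4.
One side contributes B₁ = (μ₀I/4πd)·2 sin(π/4) = 8.52×10⁻⁶ T.
All 4 sides add in the same direction: B = 4 × 8.52×10⁻⁶ = 3.41×10⁻⁵ T.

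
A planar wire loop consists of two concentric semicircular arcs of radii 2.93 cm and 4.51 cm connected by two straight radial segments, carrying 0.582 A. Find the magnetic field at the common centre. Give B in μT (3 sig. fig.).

The radial connectors point toward the centre, so dl × r̂ = 0 and they contribute nothing.
Each semicircle gives μ₀I/(4R): inner arc 6.24×10⁻⁶ T, outer arc 4.05×10⁻⁶ T.
The two arcs carry current in opposite angular senses, so their fields oppose: B = |6.24×10⁻⁶ − 4.05×10⁻⁶| = 2.19×10⁻⁶ T.

B ≈ 2.19 μT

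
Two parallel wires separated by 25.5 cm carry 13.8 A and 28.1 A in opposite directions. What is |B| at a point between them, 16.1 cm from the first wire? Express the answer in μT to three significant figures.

B ≈ 76.9 μT

Each long wire gives B = μ₀I/(2πd). Distances are d₁ = 0.161 m and d₂ = 0.094 m.
B₁ = 1.71×10⁻⁵ T, B₂ = 5.98×10⁻⁵ T.
Between antiparallel currents both contributions point the same way, so they add. B = B₁ + B₂ = 1.71×10⁻⁵ + 5.98×10⁻⁵ = 7.69×10⁻⁵ T.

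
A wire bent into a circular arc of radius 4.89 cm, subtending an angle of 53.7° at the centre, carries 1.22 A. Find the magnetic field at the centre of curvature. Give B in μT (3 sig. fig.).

The Biot–Savart field of a circular arc at its centre is B = μ₀Iφ/(4πR), with φ = 0.9372 rad.
B = (4π×10⁻⁷ × 1.22 × 0.9372) / (4π × 0.0489) = 2.34×10⁻⁶ T.

B ≈ 2.34 μT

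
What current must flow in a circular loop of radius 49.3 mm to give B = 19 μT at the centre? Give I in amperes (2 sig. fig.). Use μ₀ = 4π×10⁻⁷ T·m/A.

I ≈ 1.5 A

At the centre of a circular loop B = μ₀I/(2R), so I = 2RB/μ₀.
With R = 0.0493 m, I = 2 × 0.0493 × 1.90×10⁻⁵ / (4π×10⁻⁷) = 1.49 A.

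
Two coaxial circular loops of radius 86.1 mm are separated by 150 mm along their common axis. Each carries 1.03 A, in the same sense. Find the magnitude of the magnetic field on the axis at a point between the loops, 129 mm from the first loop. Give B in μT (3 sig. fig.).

Each loop contributes B = μ₀IR²/[2(R²+z²)^(3/2)] on the axis, with z measured from that loop.
Loop 1 (z = 0.129 m): B₁ = 1.29×10⁻⁶ T. Loop 2 (z = 0.021 m): B₂ = 6.89×10⁻⁶ T.
The fields add: B = B₁ + B₂ = 8.18×10⁻⁶ T.

B ≈ 8.18 μT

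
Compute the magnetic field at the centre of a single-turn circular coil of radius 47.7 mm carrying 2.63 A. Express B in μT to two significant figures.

B ≈ 35 μT

At the centre of a circular loop the Biot–Savart law gives B = μ₀I/(2R).
B = (4π×10⁻⁷ × 2.63) / (2 × 0.0477) = 3.46×10⁻⁵ T.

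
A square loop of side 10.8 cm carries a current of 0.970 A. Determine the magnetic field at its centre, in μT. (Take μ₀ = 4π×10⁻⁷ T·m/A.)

B ≈ 10.2 μT

Each side is a finite straight segment at perpendicular distance d = a/(2 tan(π/4)) = 0.054 m from the centre, with end-angles ±π/4.
One side contributes B₁ = (μ₀I/4πd)·2 sin(π/4) = 2.54×10⁻⁶ T.
All 4 sides add in the same direction: B = 4 × 2.54×10⁻⁶ = 1.02×10⁻⁵ T.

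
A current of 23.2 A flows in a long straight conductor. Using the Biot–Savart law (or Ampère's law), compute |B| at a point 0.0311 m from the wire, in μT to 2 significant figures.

B ≈ 150 μT

For an infinitely long straight wire, B = μ₀I/(2πd).
B = (4π×10⁻⁷ × 23.2) / (2π × 0.0311) = 1.49×10⁻⁴ T.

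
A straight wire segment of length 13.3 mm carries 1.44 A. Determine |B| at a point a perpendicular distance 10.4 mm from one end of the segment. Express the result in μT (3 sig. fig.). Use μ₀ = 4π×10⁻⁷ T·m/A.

For a finite straight segment, B = (μ₀I/4πd)(sinθ₁ + sinθ₂), where θ₁, θ₂ are the angles from the perpendicular to each end.
The perpendicular foot is at one end, so the two end-offsets along the wire are 0 and L = 0.0133 m.
sinθ₁ = 0/√(0²+0.0104²) = 0.0000; sinθ₂ = 0.0133/√(0.0133²+0.0104²) = 0.7878.
B = (4π×10⁻⁷ × 1.44) / (4π × 0.0104) × (0.0000 + 0.7878) = 1.09×10⁻⁵ T.

B ≈ 10.9 μT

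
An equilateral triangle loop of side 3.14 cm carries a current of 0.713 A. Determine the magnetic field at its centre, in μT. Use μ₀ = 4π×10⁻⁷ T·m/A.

B ≈ 40.9 μT

Each side is a finite straight segment at perpendicular distance d = a/(2 tan(π/3)) = 0.009064 m from the centre, with end-angles ±π/3.
One side contributes B₁ = (μ₀I/4πd)·2 sin(π/3) = 1.36×10⁻⁵ T.
All 3 sides add in the same direction: B = 3 × 1.36×10⁻⁵ = 4.09×10⁻⁵ T.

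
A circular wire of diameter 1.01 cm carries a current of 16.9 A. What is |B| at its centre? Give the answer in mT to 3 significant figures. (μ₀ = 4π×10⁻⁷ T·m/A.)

At the centre of a circular loop the Biot–Savart law gives B = μ₀I/(2R) (so R = 0.00505 m).
B = (4π×10⁻⁷ × 16.9) / (2 × 0.00505) = 2.10×10⁻³ T.

B ≈ 2.10 mT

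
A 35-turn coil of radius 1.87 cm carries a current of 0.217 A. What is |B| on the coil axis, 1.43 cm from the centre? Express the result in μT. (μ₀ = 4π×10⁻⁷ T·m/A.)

For an N-turn flat coil, B = Nμ₀IR²/[2(R²+z²)^(3/2)] with R = 0.0187 m, z = 0.0143 m.
B = 35 × 3.65×10⁻⁶ T = 1.28×10⁻⁴ T.

B ≈ 128 μT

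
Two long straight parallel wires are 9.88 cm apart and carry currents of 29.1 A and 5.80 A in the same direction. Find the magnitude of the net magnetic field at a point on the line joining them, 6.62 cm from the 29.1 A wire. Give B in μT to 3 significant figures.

B ≈ 52.3 μT

Each long wire gives B = μ₀I/(2πd). Distances are d₁ = 0.0662 m and d₂ = 0.0326 m.
B₁ = 8.79×10⁻⁵ T, B₂ = 3.56×10⁻⁵ T.
Between parallel currents the two contributions point in opposite directions, so they subtract. B = |B₁ − B₂| = |8.79×10⁻⁵ − 3.56×10⁻⁵| = 5.23×10⁻⁵ T.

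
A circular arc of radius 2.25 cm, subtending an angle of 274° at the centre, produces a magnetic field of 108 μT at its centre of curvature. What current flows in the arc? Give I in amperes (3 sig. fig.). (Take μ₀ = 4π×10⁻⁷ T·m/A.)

For a circular arc, B = μ₀Iφ/(4πR) with φ in radians; here φ = 4.782 rad.
So I = 4πRB/(μ₀φ) = 4π × 0.0225 × 1.08×10⁻⁴ / (4π×10⁻⁷ × 4.782) = 5.08 A.

I ≈ 5.08 A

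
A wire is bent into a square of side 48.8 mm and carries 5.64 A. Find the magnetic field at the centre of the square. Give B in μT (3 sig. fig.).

Each side is a finite straight segment at perpendicular distance d = a/(2 tan(π/4)) = 0.0244 m from the centre, with end-angles ±π/4.
One side contributes B₁ = (μ₀I/4πd)·2 sin(π/4) = 3.27×10⁻⁵ T.
All 4 sides add in the same direction: B = 4 × 3.27×10⁻⁵ = 1.31×10⁻⁴ T.

B ≈ 131 μT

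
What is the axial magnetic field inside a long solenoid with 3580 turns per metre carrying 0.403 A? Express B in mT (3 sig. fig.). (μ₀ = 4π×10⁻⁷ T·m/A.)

Inside a long solenoid, B = μ₀nI with n = 3580 turns/m.
B = 4π×10⁻⁷ × 3580 × 0.403 = 1.81×10⁻³ T.

B ≈ 1.81 mT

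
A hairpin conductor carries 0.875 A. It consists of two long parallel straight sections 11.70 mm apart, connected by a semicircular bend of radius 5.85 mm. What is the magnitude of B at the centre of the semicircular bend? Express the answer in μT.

The semicircular arc contributes B_arc = μ₀I·π/(4πR) = μ₀I/(4R) = 4.70×10⁻⁵ T.
Each semi-infinite lead is at perpendicular distance R = 0.00585 m from the centre, with the perpendicular foot at its near end, so it contributes μ₀I/(4πR); both point the same way, together 2.99×10⁻⁵ T.
Arc and leads all point the same direction: B = 4.70×10⁻⁵ + 2.99×10⁻⁵ = 7.69×10⁻⁵ T.

B ≈ 76.9 μT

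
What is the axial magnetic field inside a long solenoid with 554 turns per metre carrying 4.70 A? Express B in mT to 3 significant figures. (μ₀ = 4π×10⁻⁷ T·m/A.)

B ≈ 3.27 mT

Inside a long solenoid, B = μ₀nI with n = 554 turns/m.
B = 4π×10⁻⁷ × 554 × 4.70 = 3.27×10⁻³ T.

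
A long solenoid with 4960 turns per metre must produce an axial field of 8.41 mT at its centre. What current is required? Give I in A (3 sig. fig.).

Inside a long solenoid B = μ₀nI with n = 4960 m⁻¹, so I = B/(μ₀n).
I = 8.41×10⁻³ / (4π×10⁻⁷ × 4960) = 1.35 A.

I ≈ 1.35 A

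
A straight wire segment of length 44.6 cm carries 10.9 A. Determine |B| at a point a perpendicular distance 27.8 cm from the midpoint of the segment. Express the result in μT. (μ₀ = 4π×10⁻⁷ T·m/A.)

For a finite straight segment, B = (μ₀I/4πd)(sinθ₁ + sinθ₂), where θ₁, θ₂ are the angles from the perpendicular to each end.
The perpendicular from the point meets the wire at its midpoint, so each end is L/2 = 0.223 m away along the wire.
sinθ₁ = 0.223/√(0.223²+0.278²) = 0.6257; sinθ₂ = 0.223/√(0.223²+0.278²) = 0.6257.
B = (4π×10⁻⁷ × 10.9) / (4π × 0.278) × (0.6257 + 0.6257) = 4.91×10⁻⁶ T.

B ≈ 4.91 μT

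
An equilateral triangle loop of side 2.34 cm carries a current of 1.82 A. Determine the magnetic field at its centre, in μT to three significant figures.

Each side is a finite straight segment at perpendicular distance d = a/(2 tan(π/3)) = 0.006755 m from the centre, with end-angles ±π/3.
One side contributes B₁ = (μ₀I/4πd)·2 sin(π/3) = 4.67×10⁻⁵ T.
All 3 sides add in the same direction: B = 3 × 4.67×10⁻⁵ = 1.40×10⁻⁴ T.

B ≈ 140 μT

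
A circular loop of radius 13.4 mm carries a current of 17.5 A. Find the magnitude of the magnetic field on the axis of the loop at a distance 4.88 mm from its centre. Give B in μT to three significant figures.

On the axis of a circular loop, B = μ₀IR² / [2(R²+z²)^(3/2)].
R² + z² = (0.0134)² + (0.00488)² = 0.0002034 m², and (R²+z²)^(3/2) = 2.90×10⁻⁶ m³.
B = (4π×10⁻⁷ × 17.5 × 0.0001796) / (2 × 2.90×10⁻⁶) = 6.81×10⁻⁴ T.

B ≈ 681 μT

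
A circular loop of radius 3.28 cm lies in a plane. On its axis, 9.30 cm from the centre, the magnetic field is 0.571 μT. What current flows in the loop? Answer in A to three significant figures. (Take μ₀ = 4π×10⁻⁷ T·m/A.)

On the axis of a loop, B = μ₀IR²/[2(R²+z²)^(3/2)], so I = 2B(R²+z²)^(3/2)/(μ₀R²).
R² + z² = 0.001076 + 0.008649 = 0.009725 m²; raised to 3/2 gives 9.59×10⁻⁴ m³.
I = 2 × 5.71×10⁻⁷ × 9.59×10⁻⁴ / (1.26×10⁻⁶ × 0.001076) = 0.810 A.

I ≈ 0.810 A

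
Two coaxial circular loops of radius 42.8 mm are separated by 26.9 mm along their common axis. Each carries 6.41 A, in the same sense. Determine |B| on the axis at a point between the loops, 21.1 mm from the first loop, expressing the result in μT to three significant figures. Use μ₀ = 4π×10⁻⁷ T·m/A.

B ≈ 159 μT

Each loop contributes B = μ₀IR²/[2(R²+z²)^(3/2)] on the axis, with z measured from that loop.
Loop 1 (z = 0.0211 m): B₁ = 6.79×10⁻⁵ T. Loop 2 (z = 0.0058 m): B₂ = 9.16×10⁻⁵ T.
The fields add: B = B₁ + B₂ = 1.59×10⁻⁴ T.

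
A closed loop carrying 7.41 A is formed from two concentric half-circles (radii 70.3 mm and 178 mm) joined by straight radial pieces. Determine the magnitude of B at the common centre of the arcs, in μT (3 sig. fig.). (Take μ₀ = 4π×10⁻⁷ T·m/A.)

The radial connectors point toward the centre, so dl × r̂ = 0 and they contribute nothing.
Each semicircle gives μ₀I/(4R): inner arc 3.31×10⁻⁵ T, outer arc 1.31×10⁻⁵ T.
The two arcs carry current in opposite angular senses, so their fields oppose: B = |3.31×10⁻⁵ − 1.31×10⁻⁵| = 2.00×10⁻⁵ T.

B ≈ 20.0 μT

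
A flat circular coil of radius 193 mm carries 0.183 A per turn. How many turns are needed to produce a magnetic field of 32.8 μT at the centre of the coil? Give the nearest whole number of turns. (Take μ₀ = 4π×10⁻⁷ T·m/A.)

For an N-turn coil, B = Nμ₀I/(2R). A single turn gives B₁ = 5.96×10⁻⁷ T with R = 0.193 m.
N = B/B₁ = 3.28×10⁻⁵ / 5.96×10⁻⁷ = 55.06.

N = 55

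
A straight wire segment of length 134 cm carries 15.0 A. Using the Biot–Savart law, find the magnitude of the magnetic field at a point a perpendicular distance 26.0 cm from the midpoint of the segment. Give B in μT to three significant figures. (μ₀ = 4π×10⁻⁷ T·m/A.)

For a finite straight segment, B = (μ₀I/4πd)(sinθ₁ + sinθ₂), where θ₁, θ₂ are the angles from the perpendicular to each end.
The perpendicular from the point meets the wire at its midpoint, so each end is L/2 = 0.67 m away along the wire.
sinθ₁ = 0.67/√(0.67²+0.26²) = 0.9323; sinθ₂ = 0.67/√(0.67²+0.26²) = 0.9323.
B = (4π×10⁻⁷ × 15.0) / (4π × 0.26) × (0.9323 + 0.9323) = 1.08×10⁻⁵ T.

B ≈ 10.8 μT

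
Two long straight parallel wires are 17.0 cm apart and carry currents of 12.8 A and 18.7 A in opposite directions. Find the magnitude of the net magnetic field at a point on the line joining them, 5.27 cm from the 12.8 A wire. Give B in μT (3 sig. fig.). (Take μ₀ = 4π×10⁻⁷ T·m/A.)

B ≈ 80.5 μT

Each long wire gives B = μ₀I/(2πd). Distances are d₁ = 0.0527 m and d₂ = 0.1173 m.
B₁ = 4.86×10⁻⁵ T, B₂ = 3.19×10⁻⁵ T.
Between antiparallel currents both contributions point the same way, so they add. B = B₁ + B₂ = 4.86×10⁻⁵ + 3.19×10⁻⁵ = 8.05×10⁻⁵ T.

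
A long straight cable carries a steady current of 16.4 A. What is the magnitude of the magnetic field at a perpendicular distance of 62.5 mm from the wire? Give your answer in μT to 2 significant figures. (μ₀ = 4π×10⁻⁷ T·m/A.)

B ≈ 52 μT

For an infinitely long straight wire, B = μ₀I/(2πd).
B = (4π×10⁻⁷ × 16.4) / (2π × 0.0625) = 5.25×10⁻⁵ T.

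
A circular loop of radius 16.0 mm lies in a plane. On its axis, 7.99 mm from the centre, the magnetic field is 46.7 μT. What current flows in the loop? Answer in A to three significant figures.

On the axis of a loop, B = μ₀IR²/[2(R²+z²)^(3/2)], so I = 2B(R²+z²)^(3/2)/(μ₀R²).
R² + z² = 0.000256 + 6.384×10⁻⁵ = 0.0003198 m²; raised to 3/2 gives 5.72×10⁻⁶ m³.
I = 2 × 4.67×10⁻⁵ × 5.72×10⁻⁶ / (1.26×10⁻⁶ × 0.000256) = 1.66 A.

I ≈ 1.66 A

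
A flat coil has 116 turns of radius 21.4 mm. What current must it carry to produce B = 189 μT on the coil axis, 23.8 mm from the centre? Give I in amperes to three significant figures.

I ≈ 0.186 A

For an N-turn coil, B = Nμ₀IR²/[2(R²+z²)^(3/2)] with R = 0.0214 m, z = 0.0238 m, so I = 2B(R²+z²)^(3/2)/(Nμ₀R²) = 2 × 1.89×10⁻⁴ × 3.28×10⁻⁵ / (116 × 4π×10⁻⁷ × 0.000458) = 0.186 A.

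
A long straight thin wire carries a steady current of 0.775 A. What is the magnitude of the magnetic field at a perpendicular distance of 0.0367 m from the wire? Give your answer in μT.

For an infinitely long straight wire, B = μ₀I/(2πd).
B = (4π×10⁻⁷ × 0.775) / (2π × 0.0367) = 4.22×10⁻⁶ T.

B ≈ 4.22 μT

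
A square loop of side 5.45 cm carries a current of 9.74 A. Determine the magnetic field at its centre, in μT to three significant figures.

B ≈ 202 μT

Each side is a finite straight segment at perpendicular distance d = a/(2 tan(π/4)) = 0.02725 m from the centre, with end-angles ±π/4.
One side contributes B₁ = (μ₀I/4πd)·2 sin(π/4) = 5.05×10⁻⁵ T.
All 4 sides add in the same direction: B = 4 × 5.05×10⁻⁵ = 2.02×10⁻⁴ T.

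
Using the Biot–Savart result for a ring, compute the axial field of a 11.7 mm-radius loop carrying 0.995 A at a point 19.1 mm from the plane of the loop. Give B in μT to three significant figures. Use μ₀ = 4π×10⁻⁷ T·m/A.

On the axis of a circular loop, B = μ₀IR² / [2(R²+z²)^(3/2)].
R² + z² = (0.0117)² + (0.0191)² = 0.0005017 m², and (R²+z²)^(3/2) = 1.12×10⁻⁵ m³.
B = (4π×10⁻⁷ × 0.995 × 0.0001369) / (2 × 1.12×10⁻⁵) = 7.62×10⁻⁶ T.

B ≈ 7.62 μT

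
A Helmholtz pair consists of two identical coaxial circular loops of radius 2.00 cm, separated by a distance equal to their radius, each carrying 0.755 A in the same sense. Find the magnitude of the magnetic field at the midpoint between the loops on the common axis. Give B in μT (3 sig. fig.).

Each loop contributes B = μ₀IR²/[2(R²+z²)^(3/2)] on the axis, with z measured from that loop.
Loop 1 (z = 0.01 m): B₁ = 1.70×10⁻⁵ T. Loop 2 (z = 0.01 m): B₂ = 1.70×10⁻⁵ T.
The fields add: B = B₁ + B₂ = 3.39×10⁻⁵ T.

B ≈ 33.9 μT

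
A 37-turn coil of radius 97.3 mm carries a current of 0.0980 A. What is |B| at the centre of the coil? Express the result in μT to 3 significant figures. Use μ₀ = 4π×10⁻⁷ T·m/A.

For an N-turn flat coil, B = Nμ₀I/(2R) with R = 0.0973 m.
B = 37 × 6.33×10⁻⁷ T = 2.34×10⁻⁵ T.

B ≈ 23.4 μT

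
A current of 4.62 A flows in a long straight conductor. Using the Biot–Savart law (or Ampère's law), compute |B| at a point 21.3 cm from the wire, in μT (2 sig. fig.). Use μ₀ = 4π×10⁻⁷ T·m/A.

B ≈ 4.3 μT

For an infinitely long straight wire, B = μ₀I/(2πd).
B = (4π×10⁻⁷ × 4.62) / (2π × 0.213) = 4.34×10⁻⁶ T.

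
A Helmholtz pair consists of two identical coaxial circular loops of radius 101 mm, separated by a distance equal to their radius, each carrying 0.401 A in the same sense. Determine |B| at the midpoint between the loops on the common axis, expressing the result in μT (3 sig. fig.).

B ≈ 3.57 μT

Each loop contributes B = μ₀IR²/[2(R²+z²)^(3/2)] on the axis, with z measured from that loop.
Loop 1 (z = 0.0505 m): B₁ = 1.78×10⁻⁶ T. Loop 2 (z = 0.0505 m): B₂ = 1.78×10⁻⁶ T.
The fields add: B = B₁ + B₂ = 3.57×10⁻⁶ T.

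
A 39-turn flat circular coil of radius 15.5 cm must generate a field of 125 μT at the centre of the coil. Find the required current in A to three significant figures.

I ≈ 0.791 A

For an N-turn coil, B = Nμ₀I/(2R) with R = 0.155 m, so I = 2RB/(Nμ₀) = 2 × 0.155 × 1.25×10⁻⁴ / (39 × 4π×10⁻⁷) = 0.791 A.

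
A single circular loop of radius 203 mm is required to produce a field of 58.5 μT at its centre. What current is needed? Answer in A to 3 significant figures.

I ≈ 18.9 A

At the centre of a circular loop B = μ₀I/(2R), so I = 2RB/μ₀.
With R = 0.203 m, I = 2 × 0.203 × 5.85×10⁻⁵ / (4π×10⁻⁷) = 18.9 A.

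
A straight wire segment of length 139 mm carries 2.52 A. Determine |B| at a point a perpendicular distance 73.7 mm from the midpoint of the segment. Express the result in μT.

B ≈ 4.69 μT

For a finite straight segment, B = (μ₀I/4πd)(sinθ₁ + sinθ₂), where θ₁, θ₂ are the angles from the perpendicular to each end.
The perpendicular from the point meets the wire at its midpoint, so each end is L/2 = 0.0695 m away along the wire.
sinθ₁ = 0.0695/√(0.0695²+0.0737²) = 0.6861; sinθ₂ = 0.0695/√(0.0695²+0.0737²) = 0.6861.
B = (4π×10⁻⁷ × 2.52) / (4π × 0.0737) × (0.6861 + 0.6861) = 4.69×10⁻⁶ T.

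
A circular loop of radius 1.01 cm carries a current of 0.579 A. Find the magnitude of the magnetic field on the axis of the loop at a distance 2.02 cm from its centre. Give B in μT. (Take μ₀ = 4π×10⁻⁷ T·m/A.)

On the axis of a circular loop, B = μ₀IR² / [2(R²+z²)^(3/2)].
R² + z² = (0.0101)² + (0.0202)² = 0.00051 m², and (R²+z²)^(3/2) = 1.15×10⁻⁵ m³.
B = (4π×10⁻⁷ × 0.579 × 0.000102) / (2 × 1.15×10⁻⁵) = 3.22×10⁻⁶ T.

B ≈ 3.22 μT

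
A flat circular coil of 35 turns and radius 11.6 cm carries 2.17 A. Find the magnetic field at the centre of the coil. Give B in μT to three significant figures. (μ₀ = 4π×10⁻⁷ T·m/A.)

B ≈ 411 μT

For an N-turn flat coil, B = Nμ₀I/(2R) with R = 0.116 m.
B = 35 × 1.18×10⁻⁵ T = 4.11×10⁻⁴ T.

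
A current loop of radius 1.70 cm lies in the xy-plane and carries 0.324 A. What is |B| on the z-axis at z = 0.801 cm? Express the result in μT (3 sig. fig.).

B ≈ 8.86 μT

On the axis of a circular loop, B = μ₀IR² / [2(R²+z²)^(3/2)].
R² + z² = (0.017)² + (0.00801)² = 0.0003532 m², and (R²+z²)^(3/2) = 6.64×10⁻⁶ m³.
B = (4π×10⁻⁷ × 0.324 × 0.000289) / (2 × 6.64×10⁻⁶) = 8.86×10⁻⁶ T.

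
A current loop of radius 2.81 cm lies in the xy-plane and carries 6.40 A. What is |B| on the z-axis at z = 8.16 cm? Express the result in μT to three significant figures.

On the axis of a circular loop, B = μ₀IR² / [2(R²+z²)^(3/2)].
R² + z² = (0.0281)² + (0.0816)² = 0.007448 m², and (R²+z²)^(3/2) = 6.43×10⁻⁴ m³.
B = (4π×10⁻⁷ × 6.40 × 0.0007896) / (2 × 6.43×10⁻⁴) = 4.94×10⁻⁶ T.

B ≈ 4.94 μT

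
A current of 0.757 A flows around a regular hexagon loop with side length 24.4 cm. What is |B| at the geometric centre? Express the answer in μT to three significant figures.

B ≈ 2.15 μT

Each side is a finite straight segment at perpendicular distance d = a/(2 tan(π/6)) = 0.2113 m from the centre, with end-angles ±π/6.
One side contributes B₁ = (μ₀I/4πd)·2 sin(π/6) = 3.58×10⁻⁷ T.
All 6 sides add in the same direction: B = 6 × 3.58×10⁻⁷ = 2.15×10⁻⁶ T.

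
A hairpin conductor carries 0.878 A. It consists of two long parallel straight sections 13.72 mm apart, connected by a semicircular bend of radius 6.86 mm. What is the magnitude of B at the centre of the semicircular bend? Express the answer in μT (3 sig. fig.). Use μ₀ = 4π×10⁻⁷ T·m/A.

B ≈ 65.8 μT

The semicircular arc contributes B_arc = μ₀I·π/(4πR) = μ₀I/(4R) = 4.02×10⁻⁵ T.
Each semi-infinite lead is at perpendicular distance R = 0.00686 m from the centre, with the perpendicular foot at its near end, so it contributes μ₀I/(4πR); both point the same way, together 2.56×10⁻⁵ T.
Arc and leads all point the same direction: B = 4.02×10⁻⁵ + 2.56×10⁻⁵ = 6.58×10⁻⁵ T.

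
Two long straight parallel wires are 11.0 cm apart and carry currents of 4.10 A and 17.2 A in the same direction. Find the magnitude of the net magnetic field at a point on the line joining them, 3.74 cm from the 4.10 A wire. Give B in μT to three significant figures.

B ≈ 25.5 μT

Each long wire gives B = μ₀I/(2πd). Distances are d₁ = 0.0374 m and d₂ = 0.0726 m.
B₁ = 2.19×10⁻⁵ T, B₂ = 4.74×10⁻⁵ T.
Between parallel currents the two contributions point in opposite directions, so they subtract. B = |B₁ − B₂| = |2.19×10⁻⁵ − 4.74×10⁻⁵| = 2.55×10⁻⁵ T.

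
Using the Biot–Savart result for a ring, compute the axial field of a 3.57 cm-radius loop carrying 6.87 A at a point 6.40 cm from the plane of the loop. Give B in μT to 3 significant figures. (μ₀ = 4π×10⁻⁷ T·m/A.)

On the axis of a circular loop, B = μ₀IR² / [2(R²+z²)^(3/2)].
R² + z² = (0.0357)² + (0.064)² = 0.00537 m², and (R²+z²)^(3/2) = 3.94×10⁻⁴ m³.
B = (4π×10⁻⁷ × 6.87 × 0.001274) / (2 × 3.94×10⁻⁴) = 1.40×10⁻⁵ T.

B ≈ 14.0 μT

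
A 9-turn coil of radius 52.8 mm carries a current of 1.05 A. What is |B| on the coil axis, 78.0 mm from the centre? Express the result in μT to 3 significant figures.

B ≈ 19.8 μT

For an N-turn flat coil, B = Nμ₀IR²/[2(R²+z²)^(3/2)] with R = 0.0528 m, z = 0.078 m.
B = 9 × 2.20×10⁻⁶ T = 1.98×10⁻⁵ T.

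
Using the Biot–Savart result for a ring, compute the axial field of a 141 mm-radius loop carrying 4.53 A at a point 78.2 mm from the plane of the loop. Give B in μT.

B ≈ 13.5 μT

On the axis of a circular loop, B = μ₀IR² / [2(R²+z²)^(3/2)].
R² + z² = (0.141)² + (0.0782)² = 0.026 m², and (R²+z²)^(3/2) = 4.19×10⁻³ m³.
B = (4π×10⁻⁷ × 4.53 × 0.01988) / (2 × 4.19×10⁻³) = 1.35×10⁻⁵ T.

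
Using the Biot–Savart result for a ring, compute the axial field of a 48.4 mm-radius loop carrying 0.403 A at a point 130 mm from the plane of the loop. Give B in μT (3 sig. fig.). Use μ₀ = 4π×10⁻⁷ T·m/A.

On the axis of a circular loop, B = μ₀IR² / [2(R²+z²)^(3/2)].
R² + z² = (0.0484)² + (0.13)² = 0.01924 m², and (R²+z²)^(3/2) = 2.67×10⁻³ m³.
B = (4π×10⁻⁷ × 0.403 × 0.002343) / (2 × 2.67×10⁻³) = 2.22×10⁻⁷ T.

B ≈ 0.222 μT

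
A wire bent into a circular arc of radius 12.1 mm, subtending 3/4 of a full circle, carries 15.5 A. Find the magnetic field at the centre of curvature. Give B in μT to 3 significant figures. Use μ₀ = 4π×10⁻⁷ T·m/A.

The Biot–Savart field of a circular arc at its centre is B = μ₀Iφ/(4πR), with φ = 4.712 rad.
B = (4π×10⁻⁷ × 15.5 × 4.712) / (4π × 0.0121) = 6.04×10⁻⁴ T.

B ≈ 604 μT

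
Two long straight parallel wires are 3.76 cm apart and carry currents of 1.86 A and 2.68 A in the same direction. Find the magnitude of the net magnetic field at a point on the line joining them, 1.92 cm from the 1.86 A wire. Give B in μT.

B ≈ 9.76 μT

Each long wire gives B = μ₀I/(2πd). Distances are d₁ = 0.0192 m and d₂ = 0.0184 m.
B₁ = 1.94×10⁻⁵ T, B₂ = 2.91×10⁻⁵ T.
Between parallel currents the two contributions point in opposite directions, so they subtract. B = |B₁ − B₂| = |1.94×10⁻⁵ − 2.91×10⁻⁵| = 9.76×10⁻⁶ T.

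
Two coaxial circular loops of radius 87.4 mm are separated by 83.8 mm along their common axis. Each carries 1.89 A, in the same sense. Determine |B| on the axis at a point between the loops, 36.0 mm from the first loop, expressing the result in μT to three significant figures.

B ≈ 19.9 μT

Each loop contributes B = μ₀IR²/[2(R²+z²)^(3/2)] on the axis, with z measured from that loop.
Loop 1 (z = 0.036 m): B₁ = 1.07×10⁻⁵ T. Loop 2 (z = 0.0478 m): B₂ = 9.18×10⁻⁶ T.
The fields add: B = B₁ + B₂ = 1.99×10⁻⁵ T.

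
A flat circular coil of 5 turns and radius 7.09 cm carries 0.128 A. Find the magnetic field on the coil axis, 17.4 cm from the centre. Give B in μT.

B ≈ 0.305 μT

For an N-turn flat coil, B = Nμ₀IR²/[2(R²+z²)^(3/2)] with R = 0.0709 m, z = 0.174 m.
B = 5 × 6.09×10⁻⁸ T = 3.05×10⁻⁷ T.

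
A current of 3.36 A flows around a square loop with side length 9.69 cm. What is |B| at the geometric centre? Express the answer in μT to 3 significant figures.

Each side is a finite straight segment at perpendicular distance d = a/(2 tan(π/4)) = 0.04845 m from the centre, with end-angles ±π/4.
One side contributes B₁ = (μ₀I/4πd)·2 sin(π/4) = 9.81×10⁻⁶ T.
All 4 sides add in the same direction: B = 4 × 9.81×10⁻⁶ = 3.92×10⁻⁵ T.

B ≈ 39.2 μT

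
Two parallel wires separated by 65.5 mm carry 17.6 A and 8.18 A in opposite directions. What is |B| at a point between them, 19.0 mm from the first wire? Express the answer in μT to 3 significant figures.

Each long wire gives B = μ₀I/(2πd). Distances are d₁ = 0.019 m and d₂ = 0.0465 m.
B₁ = 1.85×10⁻⁴ T, B₂ = 3.52×10⁻⁵ T.
Between antiparallel currents both contributions point the same way, so they add. B = B₁ + B₂ = 1.85×10⁻⁴ + 3.52×10⁻⁵ = 2.20×10⁻⁴ T.

B ≈ 220 μT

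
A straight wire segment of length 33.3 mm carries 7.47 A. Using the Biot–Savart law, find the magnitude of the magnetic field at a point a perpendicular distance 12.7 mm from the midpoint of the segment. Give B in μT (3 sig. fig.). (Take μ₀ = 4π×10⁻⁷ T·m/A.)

B ≈ 93.5 μT

For a finite straight segment, B = (μ₀I/4πd)(sinθ₁ + sinθ₂), where θ₁, θ₂ are the angles from the perpendicular to each end.
The perpendicular from the point meets the wire at its midpoint, so each end is L/2 = 0.01665 m away along the wire.
sinθ₁ = 0.01665/√(0.01665²+0.0127²) = 0.7951; sinθ₂ = 0.01665/√(0.01665²+0.0127²) = 0.7951.
B = (4π×10⁻⁷ × 7.47) / (4π × 0.0127) × (0.7951 + 0.7951) = 9.35×10⁻⁵ T.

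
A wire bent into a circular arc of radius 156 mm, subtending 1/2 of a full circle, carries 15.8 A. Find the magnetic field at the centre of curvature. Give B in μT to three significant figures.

B ≈ 31.8 μT

The Biot–Savart field of a circular arc at its centre is B = μ₀Iφ/(4πR), with φ = 3.142 rad.
B = (4π×10⁻⁷ × 15.8 × 3.142) / (4π × 0.156) = 3.18×10⁻⁵ T.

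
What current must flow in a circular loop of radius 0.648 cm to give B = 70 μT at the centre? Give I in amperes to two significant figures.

I ≈ 0.72 A

At the centre of a circular loop B = μ₀I/(2R), so I = 2RB/μ₀.
With R = 0.00648 m, I = 2 × 0.00648 × 7.00×10⁻⁵ / (4π×10⁻⁷) = 0.722 A.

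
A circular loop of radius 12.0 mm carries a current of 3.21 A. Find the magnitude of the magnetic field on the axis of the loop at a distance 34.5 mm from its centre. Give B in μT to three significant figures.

On the axis of a circular loop, B = μ₀IR² / [2(R²+z²)^(3/2)].
R² + z² = (0.012)² + (0.0345)² = 0.001334 m², and (R²+z²)^(3/2) = 4.87×10⁻⁵ m³.
B = (4π×10⁻⁷ × 3.21 × 0.000144) / (2 × 4.87×10⁻⁵) = 5.96×10⁻⁶ T.

B ≈ 5.96 μT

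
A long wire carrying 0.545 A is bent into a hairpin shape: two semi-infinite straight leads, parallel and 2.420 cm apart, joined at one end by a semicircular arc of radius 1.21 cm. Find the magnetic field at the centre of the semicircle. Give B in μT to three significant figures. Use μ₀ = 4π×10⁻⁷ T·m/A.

B ≈ 23.2 μT

The semicircular arc contributes B_arc = μ₀I·π/(4πR) = μ₀I/(4R) = 1.42×10⁻⁵ T.
Each semi-infinite lead is at perpendicular distance R = 0.0121 m from the centre, with the perpendicular foot at its near end, so it contributes μ₀I/(4πR); both point the same way, together 9.01×10⁻⁶ T.
Arc and leads all point the same direction: B = 1.42×10⁻⁵ + 9.01×10⁻⁶ = 2.32×10⁻⁵ T.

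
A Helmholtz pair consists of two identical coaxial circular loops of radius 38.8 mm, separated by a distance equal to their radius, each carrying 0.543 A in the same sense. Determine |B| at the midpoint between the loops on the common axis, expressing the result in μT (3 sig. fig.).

Each loop contributes B = μ₀IR²/[2(R²+z²)^(3/2)] on the axis, with z measured from that loop.
Loop 1 (z = 0.0194 m): B₁ = 6.29×10⁻⁶ T. Loop 2 (z = 0.0194 m): B₂ = 6.29×10⁻⁶ T.
The fields add: B = B₁ + B₂ = 1.26×10⁻⁵ T.

B ≈ 12.6 μT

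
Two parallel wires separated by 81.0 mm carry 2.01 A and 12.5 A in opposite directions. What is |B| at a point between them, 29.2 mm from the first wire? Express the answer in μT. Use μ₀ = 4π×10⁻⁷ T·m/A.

Each long wire gives B = μ₀I/(2πd). Distances are d₁ = 0.0292 m and d₂ = 0.0518 m.
B₁ = 1.38×10⁻⁵ T, B₂ = 4.83×10⁻⁵ T.
Between antiparallel currents both contributions point the same way, so they add. B = B₁ + B₂ = 1.38×10⁻⁵ + 4.83×10⁻⁵ = 6.20×10⁻⁵ T.

B ≈ 62.0 μT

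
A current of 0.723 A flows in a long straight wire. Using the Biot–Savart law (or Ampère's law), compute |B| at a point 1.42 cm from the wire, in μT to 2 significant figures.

For an infinitely long straight wire, B = μ₀I/(2πd).
B = (4π×10⁻⁷ × 0.723) / (2π × 0.0142) = 1.02×10⁻⁵ T.

B ≈ 10 μT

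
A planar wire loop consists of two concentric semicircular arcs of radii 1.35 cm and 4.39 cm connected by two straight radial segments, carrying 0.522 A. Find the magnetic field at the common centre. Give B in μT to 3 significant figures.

B ≈ 8.41 μT

The radial connectors point toward the centre, so dl × r̂ = 0 and they contribute nothing.
Each semicircle gives μ₀I/(4R): inner arc 1.21×10⁻⁵ T, outer arc 3.74×10⁻⁶ T.
The two arcs carry current in opposite angular senses, so their fields oppose: B = |1.21×10⁻⁵ − 3.74×10⁻⁶| = 8.41×10⁻⁶ T.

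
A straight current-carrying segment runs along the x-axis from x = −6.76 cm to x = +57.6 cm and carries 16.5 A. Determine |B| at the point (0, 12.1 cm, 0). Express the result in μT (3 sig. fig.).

For a finite straight segment, B = (μ₀I/4πd)(sinθ₁ + sinθ₂), where θ₁, θ₂ are the angles from the perpendicular to each end.
The perpendicular distance is d = 0.121 m; the end-offsets along the wire are a = 0.0676 m and b = 0.576 m.
sinθ₁ = 0.0676/√(0.0676²+0.121²) = 0.4877; sinθ₂ = 0.576/√(0.576²+0.121²) = 0.9786.
B = (4π×10⁻⁷ × 16.5) / (4π × 0.121) × (0.4877 + 0.9786) = 2.00×10⁻⁵ T.

B ≈ 20.0 μT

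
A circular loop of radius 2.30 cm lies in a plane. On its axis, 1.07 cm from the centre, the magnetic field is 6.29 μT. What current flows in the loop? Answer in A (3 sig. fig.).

I ≈ 0.309 A

On the axis of a loop, B = μ₀IR²/[2(R²+z²)^(3/2)], so I = 2B(R²+z²)^(3/2)/(μ₀R²).
R² + z² = 0.000529 + 0.0001145 = 0.0006435 m²; raised to 3/2 gives 1.63×10⁻⁵ m³.
I = 2 × 6.29×10⁻⁶ × 1.63×10⁻⁵ / (1.26×10⁻⁶ × 0.000529) = 0.309 A.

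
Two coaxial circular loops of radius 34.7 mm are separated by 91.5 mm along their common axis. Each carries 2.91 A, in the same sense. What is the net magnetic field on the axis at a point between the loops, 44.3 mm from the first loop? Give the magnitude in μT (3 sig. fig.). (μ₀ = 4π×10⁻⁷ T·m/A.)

Each loop contributes B = μ₀IR²/[2(R²+z²)^(3/2)] on the axis, with z measured from that loop.
Loop 1 (z = 0.0443 m): B₁ = 1.24×10⁻⁵ T. Loop 2 (z = 0.0472 m): B₂ = 1.10×10⁻⁵ T.
The fields add: B = B₁ + B₂ = 2.33×10⁻⁵ T.

B ≈ 23.3 μT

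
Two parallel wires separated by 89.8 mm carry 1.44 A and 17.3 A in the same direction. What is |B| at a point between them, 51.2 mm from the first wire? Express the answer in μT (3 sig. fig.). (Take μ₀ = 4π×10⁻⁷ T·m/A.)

Each long wire gives B = μ₀I/(2πd). Distances are d₁ = 0.0512 m and d₂ = 0.0386 m.
B₁ = 5.62×10⁻⁶ T, B₂ = 8.96×10⁻⁵ T.
Between parallel currents the two contributions point in opposite directions, so they subtract. B = |B₁ − B₂| = |5.62×10⁻⁶ − 8.96×10⁻⁵| = 8.40×10⁻⁵ T.

B ≈ 84.0 μT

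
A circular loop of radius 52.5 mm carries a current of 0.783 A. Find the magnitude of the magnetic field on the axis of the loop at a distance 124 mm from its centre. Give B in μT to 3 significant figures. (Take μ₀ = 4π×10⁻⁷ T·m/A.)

On the axis of a circular loop, B = μ₀IR² / [2(R²+z²)^(3/2)].
R² + z² = (0.0525)² + (0.124)² = 0.01813 m², and (R²+z²)^(3/2) = 2.44×10⁻³ m³.
B = (4π×10⁻⁷ × 0.783 × 0.002756) / (2 × 2.44×10⁻³) = 5.55×10⁻⁷ T.

B ≈ 0.555 μT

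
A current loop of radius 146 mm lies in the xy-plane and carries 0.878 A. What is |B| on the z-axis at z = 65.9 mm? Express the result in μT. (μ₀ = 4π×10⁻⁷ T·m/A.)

On the axis of a circular loop, B = μ₀IR² / [2(R²+z²)^(3/2)].
R² + z² = (0.146)² + (0.0659)² = 0.02566 m², and (R²+z²)^(3/2) = 4.11×10⁻³ m³.
B = (4π×10⁻⁷ × 0.878 × 0.02132) / (2 × 4.11×10⁻³) = 2.86×10⁻⁶ T.

B ≈ 2.86 μT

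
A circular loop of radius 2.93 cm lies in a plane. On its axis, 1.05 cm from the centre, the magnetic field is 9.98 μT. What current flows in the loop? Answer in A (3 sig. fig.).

On the axis of a loop, B = μ₀IR²/[2(R²+z²)^(3/2)], so I = 2B(R²+z²)^(3/2)/(μ₀R²).
R² + z² = 0.0008585 + 0.0001103 = 0.0009687 m²; raised to 3/2 gives 3.02×10⁻⁵ m³.
I = 2 × 9.98×10⁻⁶ × 3.02×10⁻⁵ / (1.26×10⁻⁶ × 0.0008585) = 0.558 A.

I ≈ 0.558 A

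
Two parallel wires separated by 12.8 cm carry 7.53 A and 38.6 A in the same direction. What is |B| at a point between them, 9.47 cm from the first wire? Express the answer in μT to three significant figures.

B ≈ 216 μT

Each long wire gives B = μ₀I/(2πd). Distances are d₁ = 0.0947 m and d₂ = 0.0333 m.
B₁ = 1.59×10⁻⁵ T, B₂ = 2.32×10⁻⁴ T.
Between parallel currents the two contributions point in opposite directions, so they subtract. B = |B₁ − B₂| = |1.59×10⁻⁵ − 2.32×10⁻⁴| = 2.16×10⁻⁴ T.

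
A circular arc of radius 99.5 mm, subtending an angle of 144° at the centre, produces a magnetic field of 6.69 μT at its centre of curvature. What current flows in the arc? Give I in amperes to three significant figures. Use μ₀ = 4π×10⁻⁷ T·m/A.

For a circular arc, B = μ₀Iφ/(4πR) with φ in radians; here φ = 2.513 rad.
So I = 4πRB/(μ₀φ) = 4π × 0.0995 × 6.69×10⁻⁶ / (4π×10⁻⁷ × 2.513) = 2.65 A.

I ≈ 2.65 A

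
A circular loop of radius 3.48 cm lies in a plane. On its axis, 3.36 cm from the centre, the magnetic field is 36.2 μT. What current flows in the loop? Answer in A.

On the axis of a loop, B = μ₀IR²/[2(R²+z²)^(3/2)], so I = 2B(R²+z²)^(3/2)/(μ₀R²).
R² + z² = 0.001211 + 0.001129 = 0.00234 m²; raised to 3/2 gives 1.13×10⁻⁴ m³.
I = 2 × 3.62×10⁻⁵ × 1.13×10⁻⁴ / (1.26×10⁻⁶ × 0.001211) = 5.39 A.

I ≈ 5.39 A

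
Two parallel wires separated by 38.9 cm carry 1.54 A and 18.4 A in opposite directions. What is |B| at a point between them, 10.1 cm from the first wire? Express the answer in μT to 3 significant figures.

B ≈ 15.8 μT

Each long wire gives B = μ₀I/(2πd). Distances are d₁ = 0.101 m and d₂ = 0.288 m.
B₁ = 3.05×10⁻⁶ T, B₂ = 1.28×10⁻⁵ T.
Between antiparallel currents both contributions point the same way, so they add. B = B₁ + B₂ = 3.05×10⁻⁶ + 1.28×10⁻⁵ = 1.58×10⁻⁵ T.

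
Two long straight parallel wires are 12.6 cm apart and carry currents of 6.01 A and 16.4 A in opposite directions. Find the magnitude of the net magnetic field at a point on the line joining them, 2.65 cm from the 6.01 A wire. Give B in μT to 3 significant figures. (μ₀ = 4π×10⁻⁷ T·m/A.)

B ≈ 78.3 μT

Each long wire gives B = μ₀I/(2πd). Distances are d₁ = 0.0265 m and d₂ = 0.0995 m.
B₁ = 4.54×10⁻⁵ T, B₂ = 3.30×10⁻⁵ T.
Between antiparallel currents both contributions point the same way, so they add. B = B₁ + B₂ = 4.54×10⁻⁵ + 3.30×10⁻⁵ = 7.83×10⁻⁵ T.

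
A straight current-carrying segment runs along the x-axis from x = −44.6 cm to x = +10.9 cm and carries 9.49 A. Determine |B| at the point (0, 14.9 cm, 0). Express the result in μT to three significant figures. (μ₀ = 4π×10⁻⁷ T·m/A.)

B ≈ 9.80 μT

For a finite straight segment, B = (μ₀I/4πd)(sinθ₁ + sinθ₂), where θ₁, θ₂ are the angles from the perpendicular to each end.
The perpendicular distance is d = 0.149 m; the end-offsets along the wire are a = 0.446 m and b = 0.109 m.
sinθ₁ = 0.446/√(0.446²+0.149²) = 0.9485; sinθ₂ = 0.109/√(0.109²+0.149²) = 0.5904.
B = (4π×10⁻⁷ × 9.49) / (4π × 0.149) × (0.9485 + 0.5904) = 9.80×10⁻⁶ T.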